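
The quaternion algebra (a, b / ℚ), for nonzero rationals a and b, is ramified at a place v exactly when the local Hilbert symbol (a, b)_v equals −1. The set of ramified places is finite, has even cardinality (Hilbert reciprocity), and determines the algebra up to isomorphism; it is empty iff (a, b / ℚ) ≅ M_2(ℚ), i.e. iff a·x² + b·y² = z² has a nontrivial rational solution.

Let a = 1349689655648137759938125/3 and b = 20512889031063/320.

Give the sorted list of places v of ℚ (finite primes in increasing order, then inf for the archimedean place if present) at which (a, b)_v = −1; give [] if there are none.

[2, 3, 5, 11, 13, 19]

(a, b) ≡ (12903, 692835) mod (ℚ^×)²; places V = {2, 3, 5, 11, 13, 17, 19, 23, 29, ∞}.
(a,b)_∞: sgn(12903)=+, sgn(692835)=+, so +1.
(a,b)_19: α=2, u≡18; β=1, v≡11 (mod 19); (18|19)=-1, (11|19)=+1; sign (−1)^0·-1^1·+1^2 = -1.
(a,b)_29: α=2, u≡18; β=0, v≡4 (mod 29); (18|29)=-1, (4|29)=+1; sign (−1)^0·-1^0·+1^2 = +1.
(a,b)_5: α=4, u≡2; β=-1, v≡2 (mod 5); (2|5)=-1, (2|5)=-1; sign (−1)^0·-1^-1·-1^4 = -1.
(a,b)_13: α=2, u≡11; β=1, v≡8 (mod 13); (11|13)=-1, (8|13)=-1; sign (−1)^0·-1^1·-1^2 = -1.
(a,b)_3: α=-1, u≡2; β=1, v≡2 (mod 3); (2|3)=-1, (2|3)=-1; sign (−1)^1·-1^1·-1^-1 = -1.
(a,b)_2: α=0, β=-6; u≡7, v≡3 (mod 8); ε(u)ε(v)=1·1, αω(v)=0·1, βω(u)=-6·0; sum ≡ 1  ⇒  -1.
(a,b)_17: α=3, u≡3; β=1, v≡7 (mod 17); (3|17)=-1, (7|17)=-1; sign (−1)^0·-1^1·-1^3 = +1.
(a,b)_11: α=3, u≡7; β=1, v≡2 (mod 11); (7|11)=-1, (2|11)=-1; sign (−1)^1·-1^1·-1^3 = -1.
(a,b)_23: α=5, u≡12; β=6, v≡4 (mod 23); (12|23)=+1, (4|23)=+1; sign (−1)^0·+1^6·+1^5 = +1.
Ram(12903, 692835) = {2, 3, 5, 11, 13, 19}; no ℚ_2-point on the conic.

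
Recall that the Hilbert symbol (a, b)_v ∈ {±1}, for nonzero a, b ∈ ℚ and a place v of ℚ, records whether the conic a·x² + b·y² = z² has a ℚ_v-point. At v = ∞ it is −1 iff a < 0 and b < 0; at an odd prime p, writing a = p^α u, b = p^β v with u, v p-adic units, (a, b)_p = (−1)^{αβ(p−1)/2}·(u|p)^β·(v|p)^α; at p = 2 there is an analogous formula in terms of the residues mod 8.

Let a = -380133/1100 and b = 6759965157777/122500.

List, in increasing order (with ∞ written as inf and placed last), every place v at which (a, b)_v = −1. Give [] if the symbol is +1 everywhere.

(a, b) ≡ (-143, 17) mod (ℚ^×)²; places V = {2, 3, 5, 7, 11, 13, 17, 19, 23, 37, ∞}.
(a,b)_13: α=1, u≡6; β=2, v≡12 (mod 13); (6|13)=-1, (12|13)=+1; sign (−1)^0·-1^2·+1^1 = +1.
(a,b)_23: α=0, u≡3; β=2, v≡20 (mod 23); (3|23)=+1, (20|23)=-1; sign (−1)^0·+1^2·-1^0 = +1.
(a,b)_∞: sgn(-143)=−, sgn(17)=+, so +1.
(a,b)_11: α=-1, u≡5; β=0, v≡10 (mod 11); (5|11)=+1, (10|11)=-1; sign (−1)^0·+1^0·-1^-1 = -1.
(a,b)_19: α=2, u≡4; β=2, v≡9 (mod 19); (4|19)=+1, (9|19)=+1; sign (−1)^0·+1^2·+1^2 = +1.
(a,b)_7: α=0, u≡2; β=-2, v≡6 (mod 7); (2|7)=+1, (6|7)=-1; sign (−1)^0·+1^-2·-1^0 = +1.
(a,b)_37: α=0, u≡18; β=2, v≡5 (mod 37); (18|37)=-1, (5|37)=-1; sign (−1)^0·-1^2·-1^0 = +1.
(a,b)_5: α=-2, u≡3; β=-4, v≡2 (mod 5); (3|5)=-1, (2|5)=-1; sign (−1)^0·-1^-4·-1^-2 = +1.
(a,b)_2: α=-2, β=-2; u≡1, v≡1 (mod 8); ε(u)ε(v)=0·0, αω(v)=-2·0, βω(u)=-2·0; sum ≡ 0  ⇒  +1.
(a,b)_17: α=0, u≡6; β=1, v≡1 (mod 17); (6|17)=-1, (1|17)=+1; sign (−1)^0·-1^1·+1^0 = -1.
(a,b)_3: α=4, u≡1; β=2, v≡2 (mod 3); (1|3)=+1, (2|3)=-1; sign (−1)^0·+1^2·-1^4 = +1.
Ram(-143, 17) = {11, 17}; no ℚ_11-point on the conic.

[11, 17]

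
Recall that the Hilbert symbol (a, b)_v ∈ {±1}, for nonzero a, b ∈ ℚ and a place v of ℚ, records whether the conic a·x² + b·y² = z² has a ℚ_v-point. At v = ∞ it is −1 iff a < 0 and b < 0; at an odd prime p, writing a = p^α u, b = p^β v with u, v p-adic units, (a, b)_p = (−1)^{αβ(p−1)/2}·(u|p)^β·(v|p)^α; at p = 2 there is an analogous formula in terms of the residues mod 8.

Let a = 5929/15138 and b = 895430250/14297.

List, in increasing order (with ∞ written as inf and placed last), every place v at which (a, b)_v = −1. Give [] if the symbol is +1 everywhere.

[2, 5, 11, 13]

(a, b) ≡ (2, 559130) mod (ℚ^×)²; places V = {2, 3, 5, 7, 11, 13, 17, 23, 29, ∞}.
(a,b)_3: α=-2, u≡2; β=2, v≡2 (mod 3); (2|3)=-1, (2|3)=-1; sign (−1)^0·-1^2·-1^-2 = +1.
(a,b)_13: α=0, u≡11; β=1, v≡5 (mod 13); (11|13)=-1, (5|13)=-1; sign (−1)^0·-1^1·-1^0 = -1.
(a,b)_2: α=-1, β=1; u≡1, v≡5 (mod 8); ε(u)ε(v)=0·0, αω(v)=-1·1, βω(u)=1·0; sum ≡ 1  ⇒  -1.
(a,b)_29: α=-2, u≡12; β=-2, v≡2 (mod 29); (12|29)=-1, (2|29)=-1; sign (−1)^0·-1^-2·-1^-2 = +1.
(a,b)_11: α=2, u≡8; β=3, v≡7 (mod 11); (8|11)=-1, (7|11)=-1; sign (−1)^0·-1^3·-1^2 = -1.
(a,b)_∞: sgn(2)=+, sgn(559130)=+, so +1.
(a,b)_17: α=0, u≡8; β=-1, v≡12 (mod 17); (8|17)=+1, (12|17)=-1; sign (−1)^0·+1^-1·-1^0 = +1.
(a,b)_7: α=2, u≡4; β=0, v≡5 (mod 7); (4|7)=+1, (5|7)=-1; sign (−1)^0·+1^0·-1^2 = +1.
(a,b)_5: α=0, u≡3; β=3, v≡1 (mod 5); (3|5)=-1, (1|5)=+1; sign (−1)^0·-1^3·+1^0 = -1.
(a,b)_23: α=0, u≡16; β=1, v≡21 (mod 23); (16|23)=+1, (21|23)=-1; sign (−1)^0·+1^1·-1^0 = +1.
Ram(2, 559130) = {2, 5, 11, 13}; no ℚ_2-point on the conic.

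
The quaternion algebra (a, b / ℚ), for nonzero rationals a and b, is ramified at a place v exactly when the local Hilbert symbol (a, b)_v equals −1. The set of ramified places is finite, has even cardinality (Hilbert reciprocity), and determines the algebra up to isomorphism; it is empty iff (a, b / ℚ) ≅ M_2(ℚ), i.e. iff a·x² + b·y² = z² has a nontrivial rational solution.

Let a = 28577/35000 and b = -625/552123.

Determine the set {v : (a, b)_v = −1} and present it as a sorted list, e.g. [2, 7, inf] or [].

Mod squares: a ≡ 238, b ≡ -3. Check v ∈ {∞, 2, 3, 5, 7, 11, 13, 17, 41}.
v=11: a=11^0·(≡6), b=11^-2·(≡10) mod 11; (6|11)=-1, (10|11)=-1; (−1)^{0·-2·5}·(-1)^-2·(-1)^0 = +1.
v=41: a=41^2·(≡31), b=41^0·(≡38) mod 41; (31|41)=+1, (38|41)=-1; (−1)^{2·0·20}·(+1)^0·(-1)^2 = +1.
v=5: a=5^-4·(≡2), b=5^4·(≡3) mod 5; (2|5)=-1, (3|5)=-1; (−1)^{-4·4·2}·(-1)^4·(-1)^-4 = +1.
v=2: v_2(a)=-3, v_2(b)=0; units ≡ 7, 5 (mod 8); ε·ε+αω+βω = 1·0+-3·1+0·0 ≡ 1  ⇒  (a,b)_2 = -1.
v=13: a=13^0·(≡4), b=13^-2·(≡3) mod 13; (4|13)=+1, (3|13)=+1; (−1)^{0·-2·6}·(+1)^-2·(+1)^0 = +1.
v=∞: 238 > 0 and -3 < 0  ⇒  (a,b)_∞ = +1.
v=17: a=17^1·(≡12), b=17^0·(≡10) mod 17; (12|17)=-1, (10|17)=-1; (−1)^{1·0·8}·(-1)^0·(-1)^1 = -1.
v=7: a=7^-1·(≡5), b=7^0·(≡1) mod 7; (5|7)=-1, (1|7)=+1; (−1)^{-1·0·3}·(-1)^0·(+1)^-1 = +1.
v=3: a=3^0·(≡1), b=3^-3·(≡2) mod 3; (1|3)=+1, (2|3)=-1; (−1)^{0·-3·1}·(+1)^-3·(-1)^0 = +1.
Ram(238, -3) = {2, 17}; no ℚ_2-point on the conic.

[2, 17]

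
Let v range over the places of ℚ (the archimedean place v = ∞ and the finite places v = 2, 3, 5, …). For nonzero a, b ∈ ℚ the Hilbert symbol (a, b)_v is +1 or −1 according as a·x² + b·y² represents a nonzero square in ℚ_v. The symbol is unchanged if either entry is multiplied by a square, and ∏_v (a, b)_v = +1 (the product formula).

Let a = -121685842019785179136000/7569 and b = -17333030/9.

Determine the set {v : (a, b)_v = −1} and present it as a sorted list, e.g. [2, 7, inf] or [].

[5, 11, 13, 17, 31, inf]

Mod squares: a ≡ -121210, b ≡ -17333030. Check v ∈ {∞, 2, 3, 5, 7, 11, 13, 17, 23, 29, 31}.
v=13: a=13^2·(≡5), b=13^1·(≡1) mod 13; (5|13)=-1, (1|13)=+1; (−1)^{2·1·6}·(-1)^1·(+1)^2 = -1.
v=29: a=29^-2·(≡27), b=29^0·(≡1) mod 29; (27|29)=-1, (1|29)=+1; (−1)^{-2·0·14}·(-1)^0·(+1)^-2 = +1.
v=23: a=23^3·(≡17), b=23^1·(≡6) mod 23; (17|23)=-1, (6|23)=+1; (−1)^{3·1·11}·(-1)^1·(+1)^3 = +1.
v=11: a=11^2·(≡10), b=11^1·(≡1) mod 11; (10|11)=-1, (1|11)=+1; (−1)^{2·1·5}·(-1)^1·(+1)^2 = -1.
v=∞: -121210 < 0 and -17333030 < 0  ⇒  (a,b)_∞ = -1.
v=17: a=17^3·(≡11), b=17^1·(≡4) mod 17; (11|17)=-1, (4|17)=+1; (−1)^{3·1·8}·(-1)^1·(+1)^3 = -1.
v=5: a=5^3·(≡3), b=5^1·(≡1) mod 5; (3|5)=-1, (1|5)=+1; (−1)^{3·1·2}·(-1)^1·(+1)^3 = -1.
v=7: a=7^2·(≡1), b=7^0·(≡3) mod 7; (1|7)=+1, (3|7)=-1; (−1)^{2·0·3}·(+1)^0·(-1)^2 = +1.
v=3: a=3^-2·(≡2), b=3^-2·(≡1) mod 3; (2|3)=-1, (1|3)=+1; (−1)^{-2·-2·1}·(-1)^-2·(+1)^-2 = +1.
v=31: a=31^1·(≡22), b=31^1·(≡26) mod 31; (22|31)=-1, (26|31)=-1; (−1)^{1·1·15}·(-1)^1·(-1)^1 = -1.
v=2: v_2(a)=19, v_2(b)=1; units ≡ 3, 5 (mod 8); ε·ε+αω+βω = 1·0+19·1+1·1 ≡ 0  ⇒  (a,b)_2 = +1.
(-121210, -17333030 / ℚ) ramifies at {5, 11, 13, 17, 31, ∞}: a division algebra.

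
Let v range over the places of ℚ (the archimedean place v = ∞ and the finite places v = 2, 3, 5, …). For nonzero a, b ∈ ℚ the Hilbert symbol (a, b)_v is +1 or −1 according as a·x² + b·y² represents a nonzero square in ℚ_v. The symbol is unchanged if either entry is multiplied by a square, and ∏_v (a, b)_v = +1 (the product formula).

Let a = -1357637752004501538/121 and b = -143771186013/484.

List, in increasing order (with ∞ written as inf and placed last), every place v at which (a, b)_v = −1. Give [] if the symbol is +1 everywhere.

Mod squares: a ≡ -2031058, b ≡ -48093. Check v ∈ {∞, 2, 3, 7, 11, 13, 17, 19, 23, 31, 41, 47}.
v=23: a=23^2·(≡3), b=23^1·(≡9) mod 23; (3|23)=+1, (9|23)=+1; (−1)^{2·1·11}·(+1)^1·(+1)^2 = +1.
v=31: a=31^1·(≡8), b=31^0·(≡18) mod 31; (8|31)=+1, (18|31)=+1; (−1)^{1·0·15}·(+1)^0·(+1)^1 = +1.
v=∞: -2031058 < 0 and -48093 < 0  ⇒  (a,b)_∞ = -1.
v=3: a=3^2·(≡2), b=3^1·(≡1) mod 3; (2|3)=-1, (1|3)=+1; (−1)^{2·1·1}·(-1)^1·(+1)^2 = -1.
v=7: a=7^0·(≡5), b=7^2·(≡2) mod 7; (5|7)=-1, (2|7)=+1; (−1)^{0·2·3}·(-1)^2·(+1)^0 = +1.
v=2: v_2(a)=1, v_2(b)=-2; units ≡ 7, 3 (mod 8); ε·ε+αω+βω = 1·1+1·1+-2·0 ≡ 0  ⇒  (a,b)_2 = +1.
v=17: a=17^5·(≡15), b=17^1·(≡10) mod 17; (15|17)=+1, (10|17)=-1; (−1)^{5·1·8}·(+1)^1·(-1)^5 = -1.
v=41: a=41^3·(≡18), b=41^1·(≡25) mod 41; (18|41)=+1, (25|41)=+1; (−1)^{3·1·20}·(+1)^1·(+1)^3 = +1.
v=19: a=19^0·(≡4), b=19^2·(≡14) mod 19; (4|19)=+1, (14|19)=-1; (−1)^{0·2·9}·(+1)^2·(-1)^0 = +1.
v=47: a=47^1·(≡15), b=47^0·(≡15) mod 47; (15|47)=-1, (15|47)=-1; (−1)^{1·0·23}·(-1)^0·(-1)^1 = -1.
v=13: a=13^0·(≡10), b=13^2·(≡8) mod 13; (10|13)=+1, (8|13)=-1; (−1)^{0·2·6}·(+1)^2·(-1)^0 = +1.
v=11: a=11^-2·(≡1), b=11^-2·(≡10) mod 11; (1|11)=+1, (10|11)=-1; (−1)^{-2·-2·5}·(+1)^-2·(-1)^-2 = +1.
(-2031058, -48093 / ℚ) ramifies at {3, 17, 47, ∞}: a division algebra.

[3, 17, 47, inf]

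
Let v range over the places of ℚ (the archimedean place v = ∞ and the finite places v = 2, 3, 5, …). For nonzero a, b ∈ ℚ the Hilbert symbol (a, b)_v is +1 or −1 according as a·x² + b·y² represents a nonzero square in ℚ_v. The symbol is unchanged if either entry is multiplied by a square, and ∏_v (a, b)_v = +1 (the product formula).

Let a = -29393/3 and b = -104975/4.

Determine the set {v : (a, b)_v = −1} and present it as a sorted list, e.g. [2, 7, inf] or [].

[13, inf]

Mod squares: a ≡ -88179, b ≡ -4199. Check v ∈ {∞, 2, 3, 5, 7, 13, 17, 19}.
v=2: v_2(a)=0, v_2(b)=-2; units ≡ 5, 1 (mod 8); ε·ε+αω+βω = 0·0+0·0+-2·1 ≡ 0  ⇒  (a,b)_2 = +1.
v=5: a=5^0·(≡4), b=5^2·(≡4) mod 5; (4|5)=+1, (4|5)=+1; (−1)^{0·2·2}·(+1)^2·(+1)^0 = +1.
v=13: a=13^1·(≡9), b=13^1·(≡6) mod 13; (9|13)=+1, (6|13)=-1; (−1)^{1·1·6}·(+1)^1·(-1)^1 = -1.
v=7: a=7^1·(≡5), b=7^0·(≡1) mod 7; (5|7)=-1, (1|7)=+1; (−1)^{1·0·3}·(-1)^0·(+1)^1 = +1.
v=19: a=19^1·(≡10), b=19^1·(≡1) mod 19; (10|19)=-1, (1|19)=+1; (−1)^{1·1·9}·(-1)^1·(+1)^1 = +1.
v=3: a=3^-1·(≡1), b=3^0·(≡1) mod 3; (1|3)=+1, (1|3)=+1; (−1)^{-1·0·1}·(+1)^0·(+1)^-1 = +1.
v=∞: -88179 < 0 and -4199 < 0  ⇒  (a,b)_∞ = -1.
v=17: a=17^1·(≡13), b=17^1·(≡16) mod 17; (13|17)=+1, (16|17)=+1; (−1)^{1·1·8}·(+1)^1·(+1)^1 = +1.
Ram(-88179, -4199) = {13, ∞}; no ℚ_13-point on the conic.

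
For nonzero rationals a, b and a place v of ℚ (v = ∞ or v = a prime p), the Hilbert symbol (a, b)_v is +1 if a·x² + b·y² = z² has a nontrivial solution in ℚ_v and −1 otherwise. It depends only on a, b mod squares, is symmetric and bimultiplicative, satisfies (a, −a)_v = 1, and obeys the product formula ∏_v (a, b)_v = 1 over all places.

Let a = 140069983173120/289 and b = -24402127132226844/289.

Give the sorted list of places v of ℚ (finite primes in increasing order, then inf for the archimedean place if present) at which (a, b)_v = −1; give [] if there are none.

Mod squares: a ≡ 2730, b ≡ -231. Check v ∈ {∞, 2, 3, 5, 7, 11, 13, 17}.
v=∞: 2730 > 0 and -231 < 0  ⇒  (a,b)_∞ = +1.
v=2: v_2(a)=9, v_2(b)=2; units ≡ 5, 1 (mod 8); ε·ε+αω+βω = 0·0+9·0+2·1 ≡ 0  ⇒  (a,b)_2 = +1.
v=3: a=3^5·(≡1), b=3^7·(≡1) mod 3; (1|3)=+1, (1|3)=+1; (−1)^{5·7·1}·(+1)^7·(+1)^5 = -1.
v=17: a=17^-2·(≡7), b=17^-2·(≡12) mod 17; (7|17)=-1, (12|17)=-1; (−1)^{-2·-2·8}·(-1)^-2·(-1)^-2 = +1.
v=13: a=13^3·(≡2), b=13^2·(≡10) mod 13; (2|13)=-1, (10|13)=+1; (−1)^{3·2·6}·(-1)^2·(+1)^3 = +1.
v=7: a=7^1·(≡6), b=7^1·(≡1) mod 7; (6|7)=-1, (1|7)=+1; (−1)^{1·1·3}·(-1)^1·(+1)^1 = +1.
v=11: a=11^4·(≡10), b=11^9·(≡5) mod 11; (10|11)=-1, (5|11)=+1; (−1)^{4·9·5}·(-1)^9·(+1)^4 = -1.
v=5: a=5^1·(≡1), b=5^0·(≡4) mod 5; (1|5)=+1, (4|5)=+1; (−1)^{1·0·2}·(+1)^0·(+1)^1 = +1.
|Ram(2730, -231)| = 2, even; anisotropic at {3, 11}.

[3, 11]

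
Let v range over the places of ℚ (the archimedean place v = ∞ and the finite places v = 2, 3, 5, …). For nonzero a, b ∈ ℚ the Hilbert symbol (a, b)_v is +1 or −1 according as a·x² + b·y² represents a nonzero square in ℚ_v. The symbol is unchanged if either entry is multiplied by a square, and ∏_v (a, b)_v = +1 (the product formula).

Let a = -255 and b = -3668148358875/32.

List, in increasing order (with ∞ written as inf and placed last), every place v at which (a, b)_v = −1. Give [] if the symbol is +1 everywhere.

Mod squares: a ≡ -255, b ≡ -2310. Check v ∈ {∞, 2, 3, 5, 7, 11, 13, 17}.
v=13: a=13^0·(≡5), b=13^2·(≡12) mod 13; (5|13)=-1, (12|13)=+1; (−1)^{0·2·6}·(-1)^2·(+1)^0 = +1.
v=7: a=7^0·(≡4), b=7^1·(≡3) mod 7; (4|7)=+1, (3|7)=-1; (−1)^{0·1·3}·(+1)^1·(-1)^0 = +1.
v=11: a=11^0·(≡9), b=11^1·(≡2) mod 11; (9|11)=+1, (2|11)=-1; (−1)^{0·1·5}·(+1)^1·(-1)^0 = +1.
v=2: v_2(a)=0, v_2(b)=-5; units ≡ 1, 5 (mod 8); ε·ε+αω+βω = 0·0+0·1+-5·0 ≡ 0  ⇒  (a,b)_2 = +1.
v=∞: -255 < 0 and -2310 < 0  ⇒  (a,b)_∞ = -1.
v=5: a=5^1·(≡4), b=5^3·(≡2) mod 5; (4|5)=+1, (2|5)=-1; (−1)^{1·3·2}·(+1)^3·(-1)^1 = -1.
v=17: a=17^1·(≡2), b=17^4·(≡2) mod 17; (2|17)=+1, (2|17)=+1; (−1)^{1·4·8}·(+1)^4·(+1)^1 = +1.
v=3: a=3^1·(≡2), b=3^3·(≡1) mod 3; (2|3)=-1, (1|3)=+1; (−1)^{1·3·1}·(-1)^3·(+1)^1 = +1.
(-255, -2310 / ℚ) ramifies at {5, ∞}: a division algebra.

[5, inf]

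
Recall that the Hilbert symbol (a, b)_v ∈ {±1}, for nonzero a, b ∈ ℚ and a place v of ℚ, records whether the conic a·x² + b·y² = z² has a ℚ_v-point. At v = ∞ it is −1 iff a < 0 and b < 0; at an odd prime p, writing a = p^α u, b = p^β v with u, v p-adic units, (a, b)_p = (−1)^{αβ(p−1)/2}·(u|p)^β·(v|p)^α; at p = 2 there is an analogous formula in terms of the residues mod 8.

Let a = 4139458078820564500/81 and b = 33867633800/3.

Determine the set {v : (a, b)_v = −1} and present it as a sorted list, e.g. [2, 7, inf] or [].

[2, 7, 11, 13]

(a, b) ≡ (5005, 6) mod (ℚ^×)²; places V = {2, 3, 5, 7, 11, 13, 17, ∞}.
(a,b)_7: α=3, u≡2; β=2, v≡5 (mod 7); (2|7)=+1, (5|7)=-1; sign (−1)^0·+1^2·-1^3 = -1.
(a,b)_3: α=-4, u≡1; β=-1, v≡2 (mod 3); (1|3)=+1, (2|3)=-1; sign (−1)^0·+1^-1·-1^-4 = +1.
(a,b)_11: α=3, u≡3; β=2, v≡2 (mod 11); (3|11)=+1, (2|11)=-1; sign (−1)^0·+1^2·-1^3 = -1.
(a,b)_5: α=3, u≡1; β=2, v≡4 (mod 5); (1|5)=+1, (4|5)=+1; sign (−1)^0·+1^2·+1^3 = +1.
(a,b)_13: α=7, u≡7; β=4, v≡6 (mod 13); (7|13)=-1, (6|13)=-1; sign (−1)^0·-1^4·-1^7 = -1.
(a,b)_17: α=2, u≡14; β=0, v≡11 (mod 17); (14|17)=-1, (11|17)=-1; sign (−1)^0·-1^0·-1^2 = +1.
(a,b)_∞: sgn(5005)=+, sgn(6)=+, so +1.
(a,b)_2: α=2, β=3; u≡5, v≡3 (mod 8); ε(u)ε(v)=0·1, αω(v)=2·1, βω(u)=3·1; sum ≡ 1  ⇒  -1.
|Ram(5005, 6)| = 4, even; anisotropic at {2, 7, 11, 13}.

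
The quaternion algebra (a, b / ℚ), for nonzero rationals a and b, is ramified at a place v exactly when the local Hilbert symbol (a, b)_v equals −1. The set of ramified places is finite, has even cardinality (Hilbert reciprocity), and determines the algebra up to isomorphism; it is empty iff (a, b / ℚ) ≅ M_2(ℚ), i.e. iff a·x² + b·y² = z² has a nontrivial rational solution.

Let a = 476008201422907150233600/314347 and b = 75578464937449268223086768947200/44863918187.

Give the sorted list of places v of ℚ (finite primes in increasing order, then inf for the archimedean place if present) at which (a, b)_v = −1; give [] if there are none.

[7, 13, 29, 37]

Mod squares: a ≡ 1404557, b ≡ 440942410909. Check v ∈ {∞, 2, 3, 5, 7, 11, 13, 17, 19, 29, 31, 37, 41, 59}.
v=2: v_2(a)=12, v_2(b)=20; units ≡ 5, 5 (mod 8); ε·ε+αω+βω = 0·0+12·1+20·1 ≡ 0  ⇒  (a,b)_2 = +1.
v=5: a=5^2·(≡2), b=5^2·(≡4) mod 5; (2|5)=-1, (4|5)=+1; (−1)^{2·2·2}·(-1)^2·(+1)^2 = +1.
v=31: a=31^2·(≡14), b=31^3·(≡17) mod 31; (14|31)=+1, (17|31)=-1; (−1)^{2·3·15}·(+1)^3·(-1)^2 = +1.
v=11: a=11^-1·(≡10), b=11^-1·(≡3) mod 11; (10|11)=-1, (3|11)=+1; (−1)^{-1·-1·5}·(-1)^-1·(+1)^-1 = +1.
v=3: a=3^4·(≡2), b=3^8·(≡1) mod 3; (2|3)=-1, (1|3)=+1; (−1)^{4·8·1}·(-1)^8·(+1)^4 = +1.
v=37: a=37^1·(≡12), b=37^1·(≡5) mod 37; (12|37)=+1, (5|37)=-1; (−1)^{1·1·18}·(+1)^1·(-1)^1 = -1.
v=13: a=13^2·(≡5), b=13^3·(≡1) mod 13; (5|13)=-1, (1|13)=+1; (−1)^{2·3·6}·(-1)^3·(+1)^2 = -1.
v=7: a=7^1·(≡3), b=7^1·(≡3) mod 7; (3|7)=-1, (3|7)=-1; (−1)^{1·1·3}·(-1)^1·(-1)^1 = -1.
v=∞: 1404557 > 0 and 440942410909 > 0  ⇒  (a,b)_∞ = +1.
v=29: a=29^1·(≡18), b=29^1·(≡16) mod 29; (18|29)=-1, (16|29)=+1; (−1)^{1·1·14}·(-1)^1·(+1)^1 = -1.
v=41: a=41^-2·(≡9), b=41^-3·(≡21) mod 41; (9|41)=+1, (21|41)=+1; (−1)^{-2·-3·20}·(+1)^-3·(+1)^-2 = +1.
v=59: a=59^0·(≡21), b=59^-2·(≡26) mod 59; (21|59)=+1, (26|59)=+1; (−1)^{0·-2·29}·(+1)^-2·(+1)^0 = +1.
v=19: a=19^6·(≡11), b=19^7·(≡13) mod 19; (11|19)=+1, (13|19)=-1; (−1)^{6·7·9}·(+1)^7·(-1)^6 = +1.
v=17: a=17^-1·(≡1), b=17^-1·(≡1) mod 17; (1|17)=+1, (1|17)=+1; (−1)^{-1·-1·8}·(+1)^-1·(+1)^-1 = +1.
Ram(1404557, 440942410909) = {7, 13, 29, 37}; no ℚ_7-point on the conic.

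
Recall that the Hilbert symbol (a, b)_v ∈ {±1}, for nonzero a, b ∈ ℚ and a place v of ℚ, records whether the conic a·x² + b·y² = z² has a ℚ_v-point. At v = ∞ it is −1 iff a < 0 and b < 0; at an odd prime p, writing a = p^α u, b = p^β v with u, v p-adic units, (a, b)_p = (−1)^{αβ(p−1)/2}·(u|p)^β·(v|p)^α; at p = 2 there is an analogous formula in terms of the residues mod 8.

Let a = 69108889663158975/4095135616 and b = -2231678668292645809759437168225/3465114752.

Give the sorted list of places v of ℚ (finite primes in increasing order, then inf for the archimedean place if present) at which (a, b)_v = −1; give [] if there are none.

[19, 31]

Mod squares: a ≡ 8866, b ≡ -24738. Check v ∈ {∞, 2, 3, 5, 7, 11, 13, 19, 23, 31, 43}.
v=43: a=43^-2·(≡3), b=43^-2·(≡20) mod 43; (3|43)=-1, (20|43)=-1; (−1)^{-2·-2·21}·(-1)^-2·(-1)^-2 = +1.
v=∞: 8866 > 0 and -24738 < 0  ⇒  (a,b)_∞ = +1.
v=19: a=19^2·(≡10), b=19^5·(≡4) mod 19; (10|19)=-1, (4|19)=+1; (−1)^{2·5·9}·(-1)^5·(+1)^2 = -1.
v=5: a=5^2·(≡4), b=5^2·(≡3) mod 5; (4|5)=+1, (3|5)=-1; (−1)^{2·2·2}·(+1)^2·(-1)^2 = +1.
v=2: v_2(a)=-7, v_2(b)=-7; units ≡ 1, 7 (mod 8); ε·ε+αω+βω = 0·1+-7·0+-7·0 ≡ 0  ⇒  (a,b)_2 = +1.
v=3: a=3^4·(≡1), b=3^7·(≡1) mod 3; (1|3)=+1, (1|3)=+1; (−1)^{4·7·1}·(+1)^7·(+1)^4 = +1.
v=7: a=7^8·(≡1), b=7^11·(≡2) mod 7; (1|7)=+1, (2|7)=+1; (−1)^{8·11·3}·(+1)^11·(+1)^8 = +1.
v=13: a=13^-1·(≡5), b=13^0·(≡10) mod 13; (5|13)=-1, (10|13)=+1; (−1)^{-1·0·6}·(-1)^0·(+1)^-1 = +1.
v=23: a=23^2·(≡21), b=23^4·(≡19) mod 23; (21|23)=-1, (19|23)=-1; (−1)^{2·4·11}·(-1)^4·(-1)^2 = +1.
v=11: a=11^-3·(≡1), b=11^-4·(≡4) mod 11; (1|11)=+1, (4|11)=+1; (−1)^{-3·-4·5}·(+1)^-4·(+1)^-3 = +1.
v=31: a=31^1·(≡10), b=31^3·(≡5) mod 31; (10|31)=+1, (5|31)=+1; (−1)^{1·3·15}·(+1)^3·(+1)^1 = -1.
|Ram(8866, -24738)| = 2, even; anisotropic at {19, 31}.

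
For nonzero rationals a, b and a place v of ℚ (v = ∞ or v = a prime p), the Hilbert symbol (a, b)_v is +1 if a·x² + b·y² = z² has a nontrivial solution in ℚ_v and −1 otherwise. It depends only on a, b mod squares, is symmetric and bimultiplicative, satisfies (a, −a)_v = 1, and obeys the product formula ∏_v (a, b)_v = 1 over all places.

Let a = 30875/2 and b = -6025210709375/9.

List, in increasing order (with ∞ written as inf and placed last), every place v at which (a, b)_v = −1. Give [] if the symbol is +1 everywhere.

(a, b) ≡ (2470, -935) mod (ℚ^×)²; places V = {2, 3, 5, 11, 13, 17, 19, ∞}.
(a,b)_2: α=-1, β=0; u≡3, v≡1 (mod 8); ε(u)ε(v)=1·0, αω(v)=-1·0, βω(u)=0·1; sum ≡ 0  ⇒  +1.
(a,b)_11: α=0, u≡10; β=1, v≡3 (mod 11); (10|11)=-1, (3|11)=+1; sign (−1)^0·-1^1·+1^0 = -1.
(a,b)_13: α=1, u≡11; β=4, v≡4 (mod 13); (11|13)=-1, (4|13)=+1; sign (−1)^0·-1^4·+1^1 = +1.
(a,b)_5: α=3, u≡1; β=5, v≡2 (mod 5); (1|5)=+1, (2|5)=-1; sign (−1)^0·+1^5·-1^3 = -1.
(a,b)_3: α=0, u≡1; β=-2, v≡1 (mod 3); (1|3)=+1, (1|3)=+1; sign (−1)^0·+1^-2·+1^0 = +1.
(a,b)_∞: sgn(2470)=+, sgn(-935)=−, so +1.
(a,b)_19: α=1, u≡5; β=2, v≡12 (mod 19); (5|19)=+1, (12|19)=-1; sign (−1)^0·+1^2·-1^1 = -1.
(a,b)_17: α=0, u≡10; β=1, v≡9 (mod 17); (10|17)=-1, (9|17)=+1; sign (−1)^0·-1^1·+1^0 = -1.
(2470, -935 / ℚ) ramifies at {5, 11, 17, 19}: a division algebra.

[5, 11, 17, 19]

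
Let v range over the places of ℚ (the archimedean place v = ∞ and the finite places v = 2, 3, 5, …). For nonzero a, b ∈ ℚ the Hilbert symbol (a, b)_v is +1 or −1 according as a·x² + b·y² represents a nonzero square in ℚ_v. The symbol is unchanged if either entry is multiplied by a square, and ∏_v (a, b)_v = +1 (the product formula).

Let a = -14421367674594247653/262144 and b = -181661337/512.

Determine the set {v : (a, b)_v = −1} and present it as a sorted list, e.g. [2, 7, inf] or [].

[13, 17, 19, inf]

(a, b) ≡ (-437, -111826) mod (ℚ^×)²; places V = {2, 3, 11, 13, 17, 19, 23, ∞}.
(a,b)_3: α=4, u≡1; β=2, v≡2 (mod 3); (1|3)=+1, (2|3)=-1; sign (−1)^0·+1^2·-1^4 = +1.
(a,b)_17: α=2, u≡14; β=1, v≡9 (mod 17); (14|17)=-1, (9|17)=+1; sign (−1)^0·-1^1·+1^2 = -1.
(a,b)_∞: sgn(-437)=−, sgn(-111826)=−, so -1.
(a,b)_23: α=3, u≡12; β=1, v≡7 (mod 23); (12|23)=+1, (7|23)=-1; sign (−1)^1·+1^1·-1^3 = +1.
(a,b)_11: α=2, u≡5; β=1, v≡3 (mod 11); (5|11)=+1, (3|11)=+1; sign (−1)^0·+1^1·+1^2 = +1.
(a,b)_19: α=5, u≡3; β=2, v≡2 (mod 19); (3|19)=-1, (2|19)=-1; sign (−1)^0·-1^2·-1^5 = -1.
(a,b)_13: α=2, u≡6; β=1, v≡10 (mod 13); (6|13)=-1, (10|13)=+1; sign (−1)^0·-1^1·+1^2 = -1.
(a,b)_2: α=-18, β=-9; u≡3, v≡7 (mod 8); ε(u)ε(v)=1·1, αω(v)=-18·0, βω(u)=-9·1; sum ≡ 0  ⇒  +1.
Ram(-437, -111826) = {13, 17, 19, ∞}; no ℚ_13-point on the conic.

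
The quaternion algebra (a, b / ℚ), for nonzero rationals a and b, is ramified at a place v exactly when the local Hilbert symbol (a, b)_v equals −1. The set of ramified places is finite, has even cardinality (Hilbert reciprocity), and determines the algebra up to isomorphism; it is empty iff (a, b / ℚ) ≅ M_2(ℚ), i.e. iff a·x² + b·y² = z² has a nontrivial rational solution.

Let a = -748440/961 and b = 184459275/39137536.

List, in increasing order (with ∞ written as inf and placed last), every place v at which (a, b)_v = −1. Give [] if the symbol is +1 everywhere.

[2, 3]

(a, b) ≡ (-2310, 11) mod (ℚ^×)²; places V = {2, 3, 5, 7, 11, 13, 17, 23, 31, ∞}.
(a,b)_3: α=5, u≡1; β=4, v≡2 (mod 3); (1|3)=+1, (2|3)=-1; sign (−1)^0·+1^4·-1^5 = -1.
(a,b)_11: α=1, u≡7; β=1, v≡1 (mod 11); (7|11)=-1, (1|11)=+1; sign (−1)^1·-1^1·+1^1 = +1.
(a,b)_∞: sgn(-2310)=−, sgn(11)=+, so +1.
(a,b)_7: α=1, u≡6; β=2, v≡2 (mod 7); (6|7)=-1, (2|7)=+1; sign (−1)^0·-1^2·+1^1 = +1.
(a,b)_31: α=-2, u≡24; β=0, v≡26 (mod 31); (24|31)=-1, (26|31)=-1; sign (−1)^0·-1^0·-1^-2 = +1.
(a,b)_17: α=0, u≡4; β=-2, v≡5 (mod 17); (4|17)=+1, (5|17)=-1; sign (−1)^0·+1^-2·-1^0 = +1.
(a,b)_2: α=3, β=-8; u≡5, v≡3 (mod 8); ε(u)ε(v)=0·1, αω(v)=3·1, βω(u)=-8·1; sum ≡ 1  ⇒  -1.
(a,b)_23: α=0, u≡4; β=-2, v≡5 (mod 23); (4|23)=+1, (5|23)=-1; sign (−1)^0·+1^-2·-1^0 = +1.
(a,b)_5: α=1, u≡2; β=2, v≡1 (mod 5); (2|5)=-1, (1|5)=+1; sign (−1)^0·-1^2·+1^1 = +1.
(a,b)_13: α=0, u≡4; β=2, v≡11 (mod 13); (4|13)=+1, (11|13)=-1; sign (−1)^0·+1^2·-1^0 = +1.
|Ram(-2310, 11)| = 2, even; anisotropic at {2, 3}.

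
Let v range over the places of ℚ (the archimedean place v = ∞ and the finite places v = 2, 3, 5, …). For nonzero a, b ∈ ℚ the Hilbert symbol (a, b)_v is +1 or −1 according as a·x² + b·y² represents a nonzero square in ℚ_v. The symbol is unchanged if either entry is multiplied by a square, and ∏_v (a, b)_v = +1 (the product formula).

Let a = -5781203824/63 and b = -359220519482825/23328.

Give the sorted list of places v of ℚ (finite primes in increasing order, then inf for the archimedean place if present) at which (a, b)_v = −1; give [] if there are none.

[2, 7, 19, inf]

(a, b) ≡ (-172753, -3710434) mod (ℚ^×)²; places V = {2, 3, 5, 7, 11, 13, 19, 23, 29, 37, ∞}.
(a,b)_19: α=0, u≡8; β=1, v≡15 (mod 19); (8|19)=-1, (15|19)=-1; sign (−1)^0·-1^1·-1^0 = -1.
(a,b)_7: α=-1, u≡5; β=1, v≡6 (mod 7); (5|7)=-1, (6|7)=-1; sign (−1)^1·-1^1·-1^-1 = -1.
(a,b)_37: α=1, u≡21; β=1, v≡34 (mod 37); (21|37)=+1, (34|37)=+1; sign (−1)^0·+1^1·+1^1 = +1.
(a,b)_∞: sgn(-172753)=−, sgn(-3710434)=−, so -1.
(a,b)_23: α=1, u≡14; β=2, v≡16 (mod 23); (14|23)=-1, (16|23)=+1; sign (−1)^0·-1^2·+1^1 = +1.
(a,b)_13: α=0, u≡3; β=1, v≡10 (mod 13); (3|13)=+1, (10|13)=+1; sign (−1)^0·+1^1·+1^0 = +1.
(a,b)_29: α=1, u≡12; β=1, v≡19 (mod 29); (12|29)=-1, (19|29)=-1; sign (−1)^0·-1^1·-1^1 = +1.
(a,b)_11: α=4, u≡10; β=4, v≡1 (mod 11); (10|11)=-1, (1|11)=+1; sign (−1)^0·-1^4·+1^4 = +1.
(a,b)_2: α=4, β=-5; u≡7, v≡7 (mod 8); ε(u)ε(v)=1·1, αω(v)=4·0, βω(u)=-5·0; sum ≡ 1  ⇒  -1.
(a,b)_3: α=-2, u≡2; β=-6, v≡2 (mod 3); (2|3)=-1, (2|3)=-1; sign (−1)^0·-1^-6·-1^-2 = +1.
(a,b)_5: α=0, u≡2; β=2, v≡4 (mod 5); (2|5)=-1, (4|5)=+1; sign (−1)^0·-1^2·+1^0 = +1.
|Ram(-172753, -3710434)| = 4, even; anisotropic at {2, 7, 19, ∞}.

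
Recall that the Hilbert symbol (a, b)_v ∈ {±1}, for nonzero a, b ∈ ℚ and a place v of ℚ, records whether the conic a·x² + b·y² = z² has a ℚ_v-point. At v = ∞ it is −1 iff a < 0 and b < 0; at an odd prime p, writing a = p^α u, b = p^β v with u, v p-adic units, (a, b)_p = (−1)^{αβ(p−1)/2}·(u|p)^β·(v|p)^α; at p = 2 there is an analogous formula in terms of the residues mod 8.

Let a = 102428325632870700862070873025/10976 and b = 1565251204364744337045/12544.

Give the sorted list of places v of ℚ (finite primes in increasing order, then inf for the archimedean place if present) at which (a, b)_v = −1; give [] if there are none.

[2, 3, 7, 17]

Mod squares: a ≡ 13566, b ≡ 5. Check v ∈ {∞, 2, 3, 5, 7, 11, 17, 19, 23}.
v=5: a=5^2·(≡1), b=5^1·(≡1) mod 5; (1|5)=+1, (1|5)=+1; (−1)^{2·1·2}·(+1)^1·(+1)^2 = +1.
v=∞: 13566 > 0 and 5 > 0  ⇒  (a,b)_∞ = +1.
v=7: a=7^-3·(≡5), b=7^-2·(≡6) mod 7; (5|7)=-1, (6|7)=-1; (−1)^{-3·-2·3}·(-1)^-2·(-1)^-3 = -1.
v=11: a=11^6·(≡1), b=11^4·(≡1) mod 11; (1|11)=+1, (1|11)=+1; (−1)^{6·4·5}·(+1)^4·(+1)^6 = +1.
v=19: a=19^3·(≡4), b=19^2·(≡6) mod 19; (4|19)=+1, (6|19)=+1; (−1)^{3·2·9}·(+1)^2·(+1)^3 = +1.
v=2: v_2(a)=-5, v_2(b)=-8; units ≡ 7, 5 (mod 8); ε·ε+αω+βω = 1·0+-5·1+-8·0 ≡ 1  ⇒  (a,b)_2 = -1.
v=3: a=3^29·(≡1), b=3^18·(≡2) mod 3; (1|3)=+1, (2|3)=-1; (−1)^{29·18·1}·(+1)^18·(-1)^29 = -1.
v=23: a=23^0·(≡21), b=23^2·(≡17) mod 23; (21|23)=-1, (17|23)=-1; (−1)^{0·2·11}·(-1)^2·(-1)^0 = +1.
v=17: a=17^3·(≡13), b=17^2·(≡11) mod 17; (13|17)=+1, (11|17)=-1; (−1)^{3·2·8}·(+1)^2·(-1)^3 = -1.
(13566, 5 / ℚ) ramifies at {2, 3, 7, 17}: a division algebra.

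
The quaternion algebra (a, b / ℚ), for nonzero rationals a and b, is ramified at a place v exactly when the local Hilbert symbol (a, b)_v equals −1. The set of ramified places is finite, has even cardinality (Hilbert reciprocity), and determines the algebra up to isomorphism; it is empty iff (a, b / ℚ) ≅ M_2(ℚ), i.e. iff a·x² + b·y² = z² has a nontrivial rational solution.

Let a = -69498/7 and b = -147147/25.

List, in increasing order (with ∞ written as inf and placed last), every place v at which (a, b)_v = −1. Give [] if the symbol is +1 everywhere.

(a, b) ≡ (-6006, -3003) mod (ℚ^×)²; places V = {2, 3, 5, 7, 11, 13, ∞}.
(a,b)_7: α=-1, u≡5; β=3, v≡3 (mod 7); (5|7)=-1, (3|7)=-1; sign (−1)^1·-1^3·-1^-1 = -1.
(a,b)_3: α=5, u≡2; β=1, v≡1 (mod 3); (2|3)=-1, (1|3)=+1; sign (−1)^1·-1^1·+1^5 = +1.
(a,b)_2: α=1, β=0; u≡5, v≡5 (mod 8); ε(u)ε(v)=0·0, αω(v)=1·1, βω(u)=0·1; sum ≡ 1  ⇒  -1.
(a,b)_11: α=1, u≡1; β=1, v≡7 (mod 11); (1|11)=+1, (7|11)=-1; sign (−1)^1·+1^1·-1^1 = +1.
(a,b)_13: α=1, u≡7; β=1, v≡9 (mod 13); (7|13)=-1, (9|13)=+1; sign (−1)^0·-1^1·+1^1 = -1.
(a,b)_∞: sgn(-6006)=−, sgn(-3003)=−, so -1.
(a,b)_5: α=0, u≡1; β=-2, v≡3 (mod 5); (1|5)=+1, (3|5)=-1; sign (−1)^0·+1^-2·-1^0 = +1.
Ram(-6006, -3003) = {2, 7, 13, ∞}; no ℚ_2-point on the conic.

[2, 7, 13, inf]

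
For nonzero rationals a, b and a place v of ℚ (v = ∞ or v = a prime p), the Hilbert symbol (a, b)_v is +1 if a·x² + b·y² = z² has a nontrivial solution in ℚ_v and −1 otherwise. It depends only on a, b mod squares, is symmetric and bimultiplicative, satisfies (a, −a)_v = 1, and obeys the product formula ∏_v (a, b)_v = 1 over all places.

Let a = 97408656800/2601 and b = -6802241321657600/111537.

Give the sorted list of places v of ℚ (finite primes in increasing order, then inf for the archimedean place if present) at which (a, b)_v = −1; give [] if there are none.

(a, b) ≡ (289562, -237133) mod (ℚ^×)²; places V = {2, 3, 5, 7, 13, 17, 29, 37, 43, ∞}.
(a,b)_5: α=2, u≡2; β=2, v≡3 (mod 5); (2|5)=-1, (3|5)=-1; sign (−1)^0·-1^2·-1^2 = +1.
(a,b)_7: α=1, u≡6; β=2, v≡3 (mod 7); (6|7)=-1, (3|7)=-1; sign (−1)^0·-1^2·-1^1 = -1.
(a,b)_2: α=5, β=8; u≡5, v≡3 (mod 8); ε(u)ε(v)=0·1, αω(v)=5·1, βω(u)=8·1; sum ≡ 1  ⇒  -1.
(a,b)_13: α=1, u≡8; β=1, v≡11 (mod 13); (8|13)=-1, (11|13)=-1; sign (−1)^0·-1^1·-1^1 = +1.
(a,b)_∞: sgn(289562)=+, sgn(-237133)=−, so +1.
(a,b)_37: α=1, u≡20; β=1, v≡15 (mod 37); (20|37)=-1, (15|37)=-1; sign (−1)^0·-1^1·-1^1 = +1.
(a,b)_17: α=-2, u≡8; β=-1, v≡1 (mod 17); (8|17)=+1, (1|17)=+1; sign (−1)^0·+1^-1·+1^-2 = +1.
(a,b)_43: α=1, u≡30; β=2, v≡30 (mod 43); (30|43)=-1, (30|43)=-1; sign (−1)^0·-1^2·-1^1 = -1.
(a,b)_29: α=2, u≡27; β=3, v≡23 (mod 29); (27|29)=-1, (23|29)=+1; sign (−1)^0·-1^3·+1^2 = -1.
(a,b)_3: α=-2, u≡2; β=-8, v≡2 (mod 3); (2|3)=-1, (2|3)=-1; sign (−1)^0·-1^-8·-1^-2 = +1.
|Ram(289562, -237133)| = 4, even; anisotropic at {2, 7, 29, 43}.

[2, 7, 29, 43]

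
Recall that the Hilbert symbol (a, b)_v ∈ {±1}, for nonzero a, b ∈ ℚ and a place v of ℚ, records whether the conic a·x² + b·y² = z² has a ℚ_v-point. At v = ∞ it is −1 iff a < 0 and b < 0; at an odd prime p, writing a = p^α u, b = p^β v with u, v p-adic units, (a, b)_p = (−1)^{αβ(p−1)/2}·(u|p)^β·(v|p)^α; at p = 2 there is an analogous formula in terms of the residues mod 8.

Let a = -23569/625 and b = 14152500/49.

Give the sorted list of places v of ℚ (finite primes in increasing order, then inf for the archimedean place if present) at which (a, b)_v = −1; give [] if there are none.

(a, b) ≡ (-481, 629) mod (ℚ^×)²; places V = {2, 3, 5, 7, 13, 17, 37, ∞}.
(a,b)_∞: sgn(-481)=−, sgn(629)=+, so +1.
(a,b)_17: α=0, u≡6; β=1, v≡12 (mod 17); (6|17)=-1, (12|17)=-1; sign (−1)^0·-1^1·-1^0 = -1.
(a,b)_7: α=2, u≡1; β=-2, v≡5 (mod 7); (1|7)=+1, (5|7)=-1; sign (−1)^0·+1^-2·-1^2 = +1.
(a,b)_5: α=-4, u≡1; β=4, v≡1 (mod 5); (1|5)=+1, (1|5)=+1; sign (−1)^0·+1^4·+1^-4 = +1.
(a,b)_2: α=0, β=2; u≡7, v≡5 (mod 8); ε(u)ε(v)=1·0, αω(v)=0·1, βω(u)=2·0; sum ≡ 0  ⇒  +1.
(a,b)_3: α=0, u≡2; β=2, v≡2 (mod 3); (2|3)=-1, (2|3)=-1; sign (−1)^0·-1^2·-1^0 = +1.
(a,b)_37: α=1, u≡2; β=1, v≡18 (mod 37); (2|37)=-1, (18|37)=-1; sign (−1)^0·-1^1·-1^1 = +1.
(a,b)_13: α=1, u≡7; β=0, v≡5 (mod 13); (7|13)=-1, (5|13)=-1; sign (−1)^0·-1^0·-1^1 = -1.
(-481, 629 / ℚ) ramifies at {13, 17}: a division algebra.

[13, 17]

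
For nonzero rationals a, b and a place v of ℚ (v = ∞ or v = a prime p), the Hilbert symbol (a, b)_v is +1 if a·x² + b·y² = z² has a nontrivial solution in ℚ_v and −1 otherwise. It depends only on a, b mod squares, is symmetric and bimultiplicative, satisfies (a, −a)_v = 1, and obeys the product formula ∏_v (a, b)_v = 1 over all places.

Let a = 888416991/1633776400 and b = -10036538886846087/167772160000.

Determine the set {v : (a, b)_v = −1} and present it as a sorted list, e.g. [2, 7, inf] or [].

[7, 11]

(a, b) ≡ (24871, -1463) mod (ℚ^×)²; places V = {2, 3, 5, 7, 11, 17, 19, 43, 47, 53, ∞}.
(a,b)_3: α=6, u≡1; β=4, v≡1 (mod 3); (1|3)=+1, (1|3)=+1; sign (−1)^0·+1^4·+1^6 = +1.
(a,b)_43: α=-2, u≡23; β=0, v≡32 (mod 43); (23|43)=+1, (32|43)=-1; sign (−1)^0·+1^0·-1^-2 = +1.
(a,b)_11: α=1, u≡8; β=1, v≡7 (mod 11); (8|11)=-1, (7|11)=-1; sign (−1)^1·-1^1·-1^1 = -1.
(a,b)_7: α=3, u≡1; β=1, v≡4 (mod 7); (1|7)=+1, (4|7)=+1; sign (−1)^1·+1^1·+1^3 = -1.
(a,b)_53: α=0, u≡12; β=2, v≡20 (mod 53); (12|53)=-1, (20|53)=-1; sign (−1)^0·-1^2·-1^0 = +1.
(a,b)_17: α=1, u≡2; β=4, v≡16 (mod 17); (2|17)=+1, (16|17)=+1; sign (−1)^0·+1^4·+1^1 = +1.
(a,b)_47: α=-2, u≡1; β=0, v≡5 (mod 47); (1|47)=+1, (5|47)=-1; sign (−1)^0·+1^0·-1^-2 = +1.
(a,b)_2: α=-4, β=-28; u≡7, v≡1 (mod 8); ε(u)ε(v)=1·0, αω(v)=-4·0, βω(u)=-28·0; sum ≡ 0  ⇒  +1.
(a,b)_19: α=1, u≡5; β=3, v≡3 (mod 19); (5|19)=+1, (3|19)=-1; sign (−1)^1·+1^3·-1^1 = +1.
(a,b)_∞: sgn(24871)=+, sgn(-1463)=−, so +1.
(a,b)_5: α=-2, u≡1; β=-4, v≡3 (mod 5); (1|5)=+1, (3|5)=-1; sign (−1)^0·+1^-4·-1^-2 = +1.
(24871, -1463 / ℚ) ramifies at {7, 11}: a division algebra.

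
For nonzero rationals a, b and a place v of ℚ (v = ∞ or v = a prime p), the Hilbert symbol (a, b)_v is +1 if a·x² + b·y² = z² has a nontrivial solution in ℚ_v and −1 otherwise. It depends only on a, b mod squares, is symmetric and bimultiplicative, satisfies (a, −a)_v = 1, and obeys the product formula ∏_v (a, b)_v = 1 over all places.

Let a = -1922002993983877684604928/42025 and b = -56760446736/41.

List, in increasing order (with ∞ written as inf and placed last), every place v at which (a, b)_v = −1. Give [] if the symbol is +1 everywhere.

[7, 29, 37, inf]

(a, b) ≡ (-203, -747881) mod (ℚ^×)²; places V = {2, 3, 5, 7, 17, 29, 37, 41, ∞}.
(a,b)_17: α=2, u≡1; β=1, v≡10 (mod 17); (1|17)=+1, (10|17)=-1; sign (−1)^0·+1^1·-1^2 = +1.
(a,b)_2: α=12, β=4; u≡5, v≡7 (mod 8); ε(u)ε(v)=0·1, αω(v)=12·0, βω(u)=4·1; sum ≡ 0  ⇒  +1.
(a,b)_5: α=-2, u≡2; β=0, v≡4 (mod 5); (2|5)=-1, (4|5)=+1; sign (−1)^0·-1^0·+1^-2 = +1.
(a,b)_37: α=2, u≡2; β=1, v≡12 (mod 37); (2|37)=-1, (12|37)=+1; sign (−1)^0·-1^1·+1^2 = -1.
(a,b)_3: α=10, u≡1; β=4, v≡1 (mod 3); (1|3)=+1, (1|3)=+1; sign (−1)^0·+1^4·+1^10 = +1.
(a,b)_29: α=3, u≡9; β=1, v≡26 (mod 29); (9|29)=+1, (26|29)=-1; sign (−1)^0·+1^1·-1^3 = -1.
(a,b)_41: α=-2, u≡5; β=-1, v≡4 (mod 41); (5|41)=+1, (4|41)=+1; sign (−1)^0·+1^-1·+1^-2 = +1.
(a,b)_7: α=7, u≡6; β=4, v≡6 (mod 7); (6|7)=-1, (6|7)=-1; sign (−1)^0·-1^4·-1^7 = -1.
(a,b)_∞: sgn(-203)=−, sgn(-747881)=−, so -1.
|Ram(-203, -747881)| = 4, even; anisotropic at {7, 29, 37, ∞}.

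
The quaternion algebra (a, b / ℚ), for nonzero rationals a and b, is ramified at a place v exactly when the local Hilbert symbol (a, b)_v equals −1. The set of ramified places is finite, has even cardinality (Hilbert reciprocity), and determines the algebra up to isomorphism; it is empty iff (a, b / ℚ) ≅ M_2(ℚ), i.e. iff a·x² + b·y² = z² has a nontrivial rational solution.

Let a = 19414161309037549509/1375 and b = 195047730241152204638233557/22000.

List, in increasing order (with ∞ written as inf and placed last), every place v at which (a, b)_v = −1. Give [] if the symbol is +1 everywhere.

Mod squares: a ≡ 2964995, b ≡ 166481315. Check v ∈ {∞, 2, 3, 5, 7, 11, 13, 17, 29, 31, 37, 47}.
v=47: a=47^3·(≡33), b=47^4·(≡15) mod 47; (33|47)=-1, (15|47)=-1; (−1)^{3·4·23}·(-1)^4·(-1)^3 = -1.
v=17: a=17^2·(≡4), b=17^2·(≡16) mod 17; (4|17)=+1, (16|17)=+1; (−1)^{2·2·8}·(+1)^2·(+1)^2 = +1.
v=2: v_2(a)=0, v_2(b)=-4; units ≡ 3, 3 (mod 8); ε·ε+αω+βω = 1·1+0·1+-4·1 ≡ 1  ⇒  (a,b)_2 = -1.
v=31: a=31^1·(≡10), b=31^1·(≡16) mod 31; (10|31)=+1, (16|31)=+1; (−1)^{1·1·15}·(+1)^1·(+1)^1 = -1.
v=5: a=5^-3·(≡4), b=5^-3·(≡2) mod 5; (4|5)=+1, (2|5)=-1; (−1)^{-3·-3·2}·(+1)^-3·(-1)^-3 = -1.
v=11: a=11^-1·(≡1), b=11^-1·(≡2) mod 11; (1|11)=+1, (2|11)=-1; (−1)^{-1·-1·5}·(+1)^-1·(-1)^-1 = +1.
v=13: a=13^2·(≡6), b=13^3·(≡7) mod 13; (6|13)=-1, (7|13)=-1; (−1)^{2·3·6}·(-1)^3·(-1)^2 = -1.
v=29: a=29^2·(≡7), b=29^3·(≡14) mod 29; (7|29)=+1, (14|29)=-1; (−1)^{2·3·14}·(+1)^3·(-1)^2 = +1.
v=7: a=7^2·(≡5), b=7^3·(≡6) mod 7; (5|7)=-1, (6|7)=-1; (−1)^{2·3·3}·(-1)^3·(-1)^2 = -1.
v=∞: 2964995 > 0 and 166481315 > 0  ⇒  (a,b)_∞ = +1.
v=3: a=3^4·(≡2), b=3^8·(≡2) mod 3; (2|3)=-1, (2|3)=-1; (−1)^{4·8·1}·(-1)^8·(-1)^4 = +1.
v=37: a=37^1·(≡26), b=37^1·(≡33) mod 37; (26|37)=+1, (33|37)=+1; (−1)^{1·1·18}·(+1)^1·(+1)^1 = +1.
Ram(2964995, 166481315) = {2, 5, 7, 13, 31, 47}; no ℚ_2-point on the conic.

[2, 5, 7, 13, 31, 47]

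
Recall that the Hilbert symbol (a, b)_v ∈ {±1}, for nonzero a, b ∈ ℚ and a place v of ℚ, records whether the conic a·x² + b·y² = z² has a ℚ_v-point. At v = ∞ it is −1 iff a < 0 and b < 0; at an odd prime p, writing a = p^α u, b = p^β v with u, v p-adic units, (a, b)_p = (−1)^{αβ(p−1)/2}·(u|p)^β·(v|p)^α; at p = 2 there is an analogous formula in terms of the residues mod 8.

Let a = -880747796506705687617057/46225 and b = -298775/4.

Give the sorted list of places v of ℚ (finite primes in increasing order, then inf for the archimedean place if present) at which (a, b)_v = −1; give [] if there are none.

(a, b) ≡ (-1847421433, -11951) mod (ℚ^×)²; places V = {2, 3, 5, 7, 11, 13, 17, 19, 23, 29, 37, 43, 47, ∞}.
(a,b)_∞: sgn(-1847421433)=−, sgn(-11951)=−, so -1.
(a,b)_19: α=3, u≡2; β=1, v≡16 (mod 19); (2|19)=-1, (16|19)=+1; sign (−1)^1·-1^1·+1^3 = +1.
(a,b)_29: α=2, u≡17; β=0, v≡3 (mod 29); (17|29)=-1, (3|29)=-1; sign (−1)^0·-1^0·-1^2 = +1.
(a,b)_17: α=3, u≡14; β=1, v≡5 (mod 17); (14|17)=-1, (5|17)=-1; sign (−1)^0·-1^1·-1^3 = +1.
(a,b)_5: α=-2, u≡2; β=2, v≡1 (mod 5); (2|5)=-1, (1|5)=+1; sign (−1)^0·-1^2·+1^-2 = +1.
(a,b)_37: α=3, u≡25; β=1, v≡7 (mod 37); (25|37)=+1, (7|37)=+1; sign (−1)^0·+1^1·+1^3 = +1.
(a,b)_3: α=4, u≡2; β=0, v≡1 (mod 3); (2|3)=-1, (1|3)=+1; sign (−1)^0·-1^0·+1^4 = +1.
(a,b)_23: α=1, u≡10; β=0, v≡16 (mod 23); (10|23)=-1, (16|23)=+1; sign (−1)^0·-1^0·+1^1 = +1.
(a,b)_47: α=1, u≡29; β=0, v≡1 (mod 47); (29|47)=-1, (1|47)=+1; sign (−1)^0·-1^0·+1^1 = +1.
(a,b)_11: α=1, u≡3; β=0, v≡10 (mod 11); (3|11)=+1, (10|11)=-1; sign (−1)^0·+1^0·-1^1 = -1.
(a,b)_2: α=0, β=-2; u≡7, v≡1 (mod 8); ε(u)ε(v)=1·0, αω(v)=0·0, βω(u)=-2·0; sum ≡ 0  ⇒  +1.
(a,b)_43: α=-2, u≡33; β=0, v≡8 (mod 43); (33|43)=-1, (8|43)=-1; sign (−1)^0·-1^0·-1^-2 = +1.
(a,b)_13: α=1, u≡9; β=0, v≡1 (mod 13); (9|13)=+1, (1|13)=+1; sign (−1)^0·+1^0·+1^1 = +1.
(a,b)_7: α=2, u≡5; β=0, v≡5 (mod 7); (5|7)=-1, (5|7)=-1; sign (−1)^0·-1^0·-1^2 = +1.
(-1847421433, -11951 / ℚ) ramifies at {11, ∞}: a division algebra.

[11, inf]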